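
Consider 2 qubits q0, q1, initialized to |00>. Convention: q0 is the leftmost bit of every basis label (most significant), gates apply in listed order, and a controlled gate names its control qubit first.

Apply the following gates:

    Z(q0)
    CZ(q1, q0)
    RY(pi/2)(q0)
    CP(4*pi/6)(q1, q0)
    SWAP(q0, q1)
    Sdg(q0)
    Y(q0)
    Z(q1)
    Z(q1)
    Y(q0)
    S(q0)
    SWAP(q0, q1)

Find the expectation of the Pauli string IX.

The expectation value of IX is 0.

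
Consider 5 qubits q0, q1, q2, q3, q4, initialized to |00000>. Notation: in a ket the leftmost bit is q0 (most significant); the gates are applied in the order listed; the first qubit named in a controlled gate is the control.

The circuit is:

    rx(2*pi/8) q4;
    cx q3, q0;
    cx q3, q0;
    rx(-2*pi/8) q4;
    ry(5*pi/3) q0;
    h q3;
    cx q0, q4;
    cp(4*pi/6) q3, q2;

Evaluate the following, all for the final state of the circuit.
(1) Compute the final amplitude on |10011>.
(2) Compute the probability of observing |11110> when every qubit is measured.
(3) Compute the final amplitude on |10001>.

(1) The final state's coefficient on |10011> equals sqrt(2)/4. Key observation: the block from step 1 through step 4 cancels to the identity and can be dropped.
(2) The probability of measuring |11110> is 0.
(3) |10001> carries amplitude sqrt(2)/4 in the final state.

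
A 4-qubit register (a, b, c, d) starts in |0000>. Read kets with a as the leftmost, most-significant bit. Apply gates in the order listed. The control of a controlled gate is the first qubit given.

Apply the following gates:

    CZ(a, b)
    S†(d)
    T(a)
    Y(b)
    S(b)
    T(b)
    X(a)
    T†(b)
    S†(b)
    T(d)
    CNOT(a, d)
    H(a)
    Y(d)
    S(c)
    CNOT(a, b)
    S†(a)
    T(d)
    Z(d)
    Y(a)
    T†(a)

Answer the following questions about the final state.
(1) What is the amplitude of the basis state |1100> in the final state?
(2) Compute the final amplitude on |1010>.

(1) The amplitude on |1100> is sqrt(2)*exp(I*pi/4)/2.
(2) The final state's coefficient on |1010> equals 0.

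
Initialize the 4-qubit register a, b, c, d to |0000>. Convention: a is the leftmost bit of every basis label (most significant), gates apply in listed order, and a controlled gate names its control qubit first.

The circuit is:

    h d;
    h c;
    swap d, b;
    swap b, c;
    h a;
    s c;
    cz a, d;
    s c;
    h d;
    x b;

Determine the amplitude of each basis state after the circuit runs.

The resulting statevector has amplitude 1/4 on |0000>, 1/4 on |0001>, -1/4 on |0010>, -1/4 on |0011>, 1/4 on |0100>, 1/4 on |0101>, -1/4 on |0110>, -1/4 on |0111>, 1/4 on |1000>, 1/4 on |1001>, -1/4 on |1010>, -1/4 on |1011>, 1/4 on |1100>, 1/4 on |1101>, -1/4 on |1110>, -1/4 on |1111>.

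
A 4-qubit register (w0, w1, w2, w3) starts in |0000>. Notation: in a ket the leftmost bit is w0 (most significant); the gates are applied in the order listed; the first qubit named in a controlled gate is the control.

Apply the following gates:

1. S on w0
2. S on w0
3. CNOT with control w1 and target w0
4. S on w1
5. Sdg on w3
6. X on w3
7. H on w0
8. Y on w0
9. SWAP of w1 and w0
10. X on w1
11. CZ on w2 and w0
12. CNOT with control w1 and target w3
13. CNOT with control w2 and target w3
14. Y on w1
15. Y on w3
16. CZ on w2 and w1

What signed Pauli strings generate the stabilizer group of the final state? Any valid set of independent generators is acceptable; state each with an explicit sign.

The final state is stabilized by the group generated by -IXIX, +ZIII, -IZIZ, +IIZI; other independent generating sets are equally valid.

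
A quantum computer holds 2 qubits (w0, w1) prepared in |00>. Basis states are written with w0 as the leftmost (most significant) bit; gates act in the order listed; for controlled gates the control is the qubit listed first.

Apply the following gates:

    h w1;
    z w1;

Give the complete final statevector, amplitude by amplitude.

The resulting statevector has amplitude sqrt(2)/2 on |00>, -sqrt(2)/2 on |01>, 0 on |10>, 0 on |11>.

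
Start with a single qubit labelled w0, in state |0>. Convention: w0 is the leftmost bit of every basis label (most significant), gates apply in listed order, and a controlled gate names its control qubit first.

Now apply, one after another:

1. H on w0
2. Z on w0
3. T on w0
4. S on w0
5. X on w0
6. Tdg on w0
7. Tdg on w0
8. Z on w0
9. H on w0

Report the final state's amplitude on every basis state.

The final amplitudes are -exp(3*I*pi/4)/2 + I/2 on |0>, -I/2 - exp(3*I*pi/4)/2 on |1>.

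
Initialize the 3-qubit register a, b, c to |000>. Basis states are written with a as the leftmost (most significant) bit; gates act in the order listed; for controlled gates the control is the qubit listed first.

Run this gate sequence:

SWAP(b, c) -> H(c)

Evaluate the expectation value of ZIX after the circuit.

The expectation value of ZIX is 1.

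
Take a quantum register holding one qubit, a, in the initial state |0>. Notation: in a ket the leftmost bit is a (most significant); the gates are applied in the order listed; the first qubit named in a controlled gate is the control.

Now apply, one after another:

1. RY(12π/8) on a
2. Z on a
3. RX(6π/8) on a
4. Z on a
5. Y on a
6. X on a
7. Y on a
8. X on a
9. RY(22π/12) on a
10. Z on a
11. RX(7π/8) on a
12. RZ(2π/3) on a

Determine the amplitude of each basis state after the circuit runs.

The resulting statevector has amplitude sqrt(3)*sqrt(sqrt(2)/4 + 1/2)*exp(-I*pi/3)*sin(7*pi/16)/2 - sqrt(1/2 - sqrt(2)/4)*exp(-I*pi/3)*cos(7*pi/16)/2 + I*sqrt(sqrt(2)/4 + 1/2)*exp(-I*pi/3)*cos(7*pi/16)/2 + sqrt(3)*I*sqrt(1/2 - sqrt(2)/4)*exp(-I*pi/3)*sin(7*pi/16)/2 on |0>, -sqrt(3)*sqrt(1/2 - sqrt(2)/4)*exp(I*pi/3)*cos(7*pi/16)/2 + sqrt(3)*I*sqrt(sqrt(2)/4 + 1/2)*exp(I*pi/3)*cos(7*pi/16)/2 + I*sqrt(1/2 - sqrt(2)/4)*exp(I*pi/3)*sin(7*pi/16)/2 + sqrt(sqrt(2)/4 + 1/2)*exp(I*pi/3)*sin(7*pi/16)/2 on |1>.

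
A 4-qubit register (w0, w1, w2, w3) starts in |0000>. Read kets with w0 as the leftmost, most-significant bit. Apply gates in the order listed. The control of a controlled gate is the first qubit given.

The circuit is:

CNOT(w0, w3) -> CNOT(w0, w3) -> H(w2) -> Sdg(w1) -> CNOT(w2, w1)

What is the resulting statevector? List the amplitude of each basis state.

The final amplitudes are sqrt(2)/2 on |0000>, sqrt(2)/2 on |0110>, and 0 on every other basis state. Key observation: steps 1-2 multiply out to the identity, so the circuit reduces to the remaining gates.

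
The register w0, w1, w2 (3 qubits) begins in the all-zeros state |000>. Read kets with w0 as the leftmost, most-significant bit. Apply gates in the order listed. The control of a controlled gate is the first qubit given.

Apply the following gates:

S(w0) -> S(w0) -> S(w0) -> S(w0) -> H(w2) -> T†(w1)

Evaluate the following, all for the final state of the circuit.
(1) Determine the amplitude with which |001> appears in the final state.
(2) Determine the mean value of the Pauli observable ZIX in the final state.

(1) The final state's coefficient on |001> equals sqrt(2)/2. Key observation: gates 1-4 undo each other exactly, leaving only the rest of the circuit to track.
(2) The expectation value of ZIX is 1.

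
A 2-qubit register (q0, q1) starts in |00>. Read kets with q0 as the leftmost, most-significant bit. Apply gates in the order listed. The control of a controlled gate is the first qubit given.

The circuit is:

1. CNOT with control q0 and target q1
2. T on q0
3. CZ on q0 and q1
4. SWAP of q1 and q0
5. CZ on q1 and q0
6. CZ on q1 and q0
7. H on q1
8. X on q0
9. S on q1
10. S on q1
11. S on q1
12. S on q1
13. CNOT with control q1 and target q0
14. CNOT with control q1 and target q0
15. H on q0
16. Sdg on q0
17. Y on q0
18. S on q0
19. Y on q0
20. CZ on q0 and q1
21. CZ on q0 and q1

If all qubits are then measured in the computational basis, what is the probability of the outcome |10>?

The probability of measuring |10> is 1/4. Key observation: steps 9-12 multiply out to the identity, so the circuit reduces to the remaining gates.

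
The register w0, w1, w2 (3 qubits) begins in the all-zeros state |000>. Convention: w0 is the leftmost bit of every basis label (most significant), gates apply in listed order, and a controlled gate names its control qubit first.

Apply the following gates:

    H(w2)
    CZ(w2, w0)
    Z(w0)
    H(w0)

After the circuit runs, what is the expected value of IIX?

The observable IIX averages to 1.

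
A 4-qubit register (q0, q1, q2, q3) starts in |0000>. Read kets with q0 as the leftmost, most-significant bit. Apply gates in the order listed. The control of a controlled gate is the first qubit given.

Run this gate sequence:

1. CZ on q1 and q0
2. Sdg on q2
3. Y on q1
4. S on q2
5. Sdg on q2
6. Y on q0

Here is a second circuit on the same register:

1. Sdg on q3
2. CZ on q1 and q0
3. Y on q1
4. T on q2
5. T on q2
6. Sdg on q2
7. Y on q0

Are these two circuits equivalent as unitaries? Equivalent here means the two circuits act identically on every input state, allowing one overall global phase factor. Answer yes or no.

No — the two circuits implement different unitaries, even allowing a global phase.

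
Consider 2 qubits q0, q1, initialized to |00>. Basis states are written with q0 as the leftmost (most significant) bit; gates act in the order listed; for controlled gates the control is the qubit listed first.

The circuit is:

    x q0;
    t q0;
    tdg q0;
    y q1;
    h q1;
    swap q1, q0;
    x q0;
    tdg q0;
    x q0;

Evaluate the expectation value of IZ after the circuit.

In the final state, IZ has expectation -1.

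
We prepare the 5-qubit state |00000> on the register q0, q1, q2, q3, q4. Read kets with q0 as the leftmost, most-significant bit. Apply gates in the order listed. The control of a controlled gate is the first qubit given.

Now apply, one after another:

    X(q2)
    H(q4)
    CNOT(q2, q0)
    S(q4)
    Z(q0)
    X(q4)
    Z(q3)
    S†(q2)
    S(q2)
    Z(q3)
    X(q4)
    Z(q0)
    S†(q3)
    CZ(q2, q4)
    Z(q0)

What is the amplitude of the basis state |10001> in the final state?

|10001> carries amplitude 0 in the final state. Key observation: steps 5-12 multiply out to the identity, so the circuit reduces to the remaining gates.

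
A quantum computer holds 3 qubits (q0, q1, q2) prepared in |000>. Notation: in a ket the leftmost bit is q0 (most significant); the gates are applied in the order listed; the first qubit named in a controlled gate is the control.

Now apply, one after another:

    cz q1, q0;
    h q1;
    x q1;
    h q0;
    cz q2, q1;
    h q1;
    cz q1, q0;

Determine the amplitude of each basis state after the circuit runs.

After the circuit, the state carries amplitude sqrt(2)/2 on |000>, sqrt(2)/2 on |100>, and 0 on every other basis state.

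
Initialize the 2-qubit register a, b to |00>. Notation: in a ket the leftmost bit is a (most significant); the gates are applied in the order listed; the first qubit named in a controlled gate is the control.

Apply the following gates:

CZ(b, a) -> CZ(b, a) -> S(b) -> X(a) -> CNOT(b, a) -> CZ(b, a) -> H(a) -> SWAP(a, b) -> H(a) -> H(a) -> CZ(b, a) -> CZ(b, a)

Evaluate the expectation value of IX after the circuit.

In the final state, IX has expectation -1.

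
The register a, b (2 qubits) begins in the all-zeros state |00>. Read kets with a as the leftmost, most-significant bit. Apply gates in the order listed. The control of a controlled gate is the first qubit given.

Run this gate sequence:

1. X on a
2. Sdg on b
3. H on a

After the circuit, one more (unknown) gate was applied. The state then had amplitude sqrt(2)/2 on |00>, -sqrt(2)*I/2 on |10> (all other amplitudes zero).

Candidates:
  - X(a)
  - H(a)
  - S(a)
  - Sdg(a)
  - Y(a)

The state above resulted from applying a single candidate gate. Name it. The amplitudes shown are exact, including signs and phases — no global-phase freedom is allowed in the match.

It was S(a) that produced the state shown.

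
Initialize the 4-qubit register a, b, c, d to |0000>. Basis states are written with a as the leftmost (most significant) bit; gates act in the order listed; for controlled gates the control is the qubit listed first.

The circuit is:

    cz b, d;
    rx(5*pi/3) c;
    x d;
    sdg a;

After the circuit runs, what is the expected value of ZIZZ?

The observable ZIZZ averages to -1/2.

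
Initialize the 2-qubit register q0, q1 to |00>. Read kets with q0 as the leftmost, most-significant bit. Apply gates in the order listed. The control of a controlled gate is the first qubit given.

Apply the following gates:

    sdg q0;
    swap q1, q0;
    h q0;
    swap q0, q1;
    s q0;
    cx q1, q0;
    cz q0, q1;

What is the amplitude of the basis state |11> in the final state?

The amplitude on |11> is -sqrt(2)/2.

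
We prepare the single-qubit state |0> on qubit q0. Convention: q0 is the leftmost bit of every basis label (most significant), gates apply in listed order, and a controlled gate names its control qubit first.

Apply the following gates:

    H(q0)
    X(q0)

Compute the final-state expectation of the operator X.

In the final state, X has expectation 1.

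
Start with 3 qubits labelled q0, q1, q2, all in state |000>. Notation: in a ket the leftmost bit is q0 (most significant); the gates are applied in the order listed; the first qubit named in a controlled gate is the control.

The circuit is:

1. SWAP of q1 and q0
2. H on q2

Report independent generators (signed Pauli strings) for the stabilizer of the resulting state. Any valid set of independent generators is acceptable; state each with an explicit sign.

The final state is stabilized by the group generated by +IIX, +ZII, +IZI; other independent generating sets are equally valid.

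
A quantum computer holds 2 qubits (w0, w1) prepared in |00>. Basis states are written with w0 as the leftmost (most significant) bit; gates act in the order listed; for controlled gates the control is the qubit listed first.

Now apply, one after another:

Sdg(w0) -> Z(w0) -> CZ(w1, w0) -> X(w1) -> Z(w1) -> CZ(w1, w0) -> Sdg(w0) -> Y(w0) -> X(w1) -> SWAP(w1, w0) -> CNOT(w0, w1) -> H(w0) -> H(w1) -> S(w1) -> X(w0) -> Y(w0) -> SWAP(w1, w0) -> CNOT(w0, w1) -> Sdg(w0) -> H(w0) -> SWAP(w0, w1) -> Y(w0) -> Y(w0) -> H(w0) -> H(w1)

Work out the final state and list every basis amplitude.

After the circuit, the state carries amplitude 0 on |00>, 0 on |01>, -sqrt(2)/2 on |10>, -sqrt(2)/2 on |11>.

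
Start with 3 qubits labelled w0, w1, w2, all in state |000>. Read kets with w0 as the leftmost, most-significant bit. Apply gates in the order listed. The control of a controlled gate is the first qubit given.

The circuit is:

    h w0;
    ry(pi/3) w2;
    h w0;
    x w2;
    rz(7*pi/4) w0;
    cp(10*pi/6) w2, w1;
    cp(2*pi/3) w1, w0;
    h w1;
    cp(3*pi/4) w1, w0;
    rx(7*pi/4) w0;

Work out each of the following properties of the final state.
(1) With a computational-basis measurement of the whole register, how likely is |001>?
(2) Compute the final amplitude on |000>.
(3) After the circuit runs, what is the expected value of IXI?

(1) A full measurement returns |001> with probability 3*sqrt(2)/32 + 3/16.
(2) |000> carries amplitude sqrt(2*sqrt(2) + 4)*exp(I*pi/8)/8 in the final state.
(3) In the final state, IXI has expectation 1.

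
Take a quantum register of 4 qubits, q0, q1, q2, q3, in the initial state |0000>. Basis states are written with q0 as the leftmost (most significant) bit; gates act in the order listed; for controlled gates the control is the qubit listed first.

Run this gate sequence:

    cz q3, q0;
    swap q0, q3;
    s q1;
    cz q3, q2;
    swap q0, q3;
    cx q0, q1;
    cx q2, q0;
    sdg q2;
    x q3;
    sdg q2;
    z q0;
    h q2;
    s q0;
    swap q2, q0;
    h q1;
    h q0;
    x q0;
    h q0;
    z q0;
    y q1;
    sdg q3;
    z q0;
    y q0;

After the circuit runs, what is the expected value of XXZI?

In the final state, XXZI has expectation -1. Key observation: steps 16-19 multiply out to the identity, so the circuit reduces to the remaining gates.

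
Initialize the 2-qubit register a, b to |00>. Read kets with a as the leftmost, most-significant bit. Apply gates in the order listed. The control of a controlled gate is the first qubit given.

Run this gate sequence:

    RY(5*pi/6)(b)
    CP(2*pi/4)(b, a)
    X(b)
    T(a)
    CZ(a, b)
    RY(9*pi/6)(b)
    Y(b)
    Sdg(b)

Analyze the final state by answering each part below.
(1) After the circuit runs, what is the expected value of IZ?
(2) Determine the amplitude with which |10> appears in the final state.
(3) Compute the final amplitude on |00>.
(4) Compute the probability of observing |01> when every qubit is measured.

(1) The observable IZ averages to -1/2.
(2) The amplitude on |10> is 0.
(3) The final state's coefficient on |00> equals -I/2.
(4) A full measurement returns |01> with probability 3/4.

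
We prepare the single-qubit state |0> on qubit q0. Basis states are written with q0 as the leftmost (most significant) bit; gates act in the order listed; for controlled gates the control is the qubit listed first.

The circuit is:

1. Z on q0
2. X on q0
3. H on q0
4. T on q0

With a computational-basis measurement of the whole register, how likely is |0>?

The probability of measuring |0> is 1/2.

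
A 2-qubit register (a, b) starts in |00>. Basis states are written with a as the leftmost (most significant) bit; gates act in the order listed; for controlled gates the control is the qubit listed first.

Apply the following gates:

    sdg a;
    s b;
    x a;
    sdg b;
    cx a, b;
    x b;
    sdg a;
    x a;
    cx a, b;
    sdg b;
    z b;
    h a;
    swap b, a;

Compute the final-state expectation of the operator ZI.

The observable ZI averages to 1.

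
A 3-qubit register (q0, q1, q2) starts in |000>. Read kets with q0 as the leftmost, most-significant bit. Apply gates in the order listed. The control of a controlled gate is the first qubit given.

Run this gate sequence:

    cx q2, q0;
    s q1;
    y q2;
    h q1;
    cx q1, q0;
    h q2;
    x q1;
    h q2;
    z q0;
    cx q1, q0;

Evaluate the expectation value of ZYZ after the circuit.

The observable ZYZ averages to 0.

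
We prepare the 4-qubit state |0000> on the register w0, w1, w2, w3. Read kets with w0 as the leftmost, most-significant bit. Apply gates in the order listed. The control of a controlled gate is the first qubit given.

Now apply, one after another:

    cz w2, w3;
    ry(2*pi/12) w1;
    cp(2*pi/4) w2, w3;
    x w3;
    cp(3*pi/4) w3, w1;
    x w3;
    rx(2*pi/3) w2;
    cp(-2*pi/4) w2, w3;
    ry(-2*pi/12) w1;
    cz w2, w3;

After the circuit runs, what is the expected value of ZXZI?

The observable ZXZI averages to sqrt(3)*(sqrt(2) + 2)/16.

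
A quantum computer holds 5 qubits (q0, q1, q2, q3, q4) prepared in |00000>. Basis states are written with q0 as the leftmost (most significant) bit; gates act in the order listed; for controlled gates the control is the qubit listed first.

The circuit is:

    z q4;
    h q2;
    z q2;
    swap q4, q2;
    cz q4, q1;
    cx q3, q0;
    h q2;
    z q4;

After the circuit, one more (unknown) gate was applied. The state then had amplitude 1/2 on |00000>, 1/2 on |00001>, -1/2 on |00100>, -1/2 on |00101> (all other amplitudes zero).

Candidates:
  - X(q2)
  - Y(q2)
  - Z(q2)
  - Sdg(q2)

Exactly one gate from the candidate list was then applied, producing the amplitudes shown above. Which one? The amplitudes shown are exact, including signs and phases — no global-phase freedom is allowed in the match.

The unique candidate consistent with the amplitudes is Z(q2).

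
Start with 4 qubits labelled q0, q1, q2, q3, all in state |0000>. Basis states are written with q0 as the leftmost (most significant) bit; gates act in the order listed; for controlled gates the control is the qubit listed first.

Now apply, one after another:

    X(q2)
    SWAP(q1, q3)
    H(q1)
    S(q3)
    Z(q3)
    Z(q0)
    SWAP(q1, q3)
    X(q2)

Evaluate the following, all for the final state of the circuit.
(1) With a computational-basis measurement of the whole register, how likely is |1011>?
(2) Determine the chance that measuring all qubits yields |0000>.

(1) The probability of measuring |1011> is 0.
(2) A full measurement returns |0000> with probability 1/2.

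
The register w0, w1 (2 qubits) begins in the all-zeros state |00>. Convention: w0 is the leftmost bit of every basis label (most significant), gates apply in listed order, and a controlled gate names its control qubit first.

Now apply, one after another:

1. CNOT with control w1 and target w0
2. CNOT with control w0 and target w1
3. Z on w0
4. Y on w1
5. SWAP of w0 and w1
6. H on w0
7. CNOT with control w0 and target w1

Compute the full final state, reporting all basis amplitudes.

After the circuit, the state carries amplitude sqrt(2)*I/2 on |00>, 0 on |01>, 0 on |10>, -sqrt(2)*I/2 on |11>.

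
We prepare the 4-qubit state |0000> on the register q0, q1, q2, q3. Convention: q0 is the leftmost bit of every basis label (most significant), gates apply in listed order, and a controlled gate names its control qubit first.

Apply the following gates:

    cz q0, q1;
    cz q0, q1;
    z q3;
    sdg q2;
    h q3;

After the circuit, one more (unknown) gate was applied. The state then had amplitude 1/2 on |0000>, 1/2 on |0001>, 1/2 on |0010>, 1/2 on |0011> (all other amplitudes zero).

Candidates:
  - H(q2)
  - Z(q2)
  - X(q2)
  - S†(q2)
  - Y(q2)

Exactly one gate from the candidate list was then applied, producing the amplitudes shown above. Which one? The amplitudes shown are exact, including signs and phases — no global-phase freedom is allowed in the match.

It was H(q2) that produced the state shown.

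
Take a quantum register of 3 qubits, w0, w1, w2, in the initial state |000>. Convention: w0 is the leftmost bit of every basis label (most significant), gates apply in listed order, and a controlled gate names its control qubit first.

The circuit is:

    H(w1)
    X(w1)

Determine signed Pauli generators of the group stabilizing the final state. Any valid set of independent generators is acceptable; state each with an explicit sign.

One valid set of independent stabilizer generators is +IXI, +ZII, +IIZ (any independent generating set of the same group is equally correct).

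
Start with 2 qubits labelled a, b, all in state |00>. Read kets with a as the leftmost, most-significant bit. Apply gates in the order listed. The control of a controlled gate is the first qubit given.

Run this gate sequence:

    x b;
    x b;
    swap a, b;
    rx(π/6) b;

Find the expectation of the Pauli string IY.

The observable IY averages to -1/2.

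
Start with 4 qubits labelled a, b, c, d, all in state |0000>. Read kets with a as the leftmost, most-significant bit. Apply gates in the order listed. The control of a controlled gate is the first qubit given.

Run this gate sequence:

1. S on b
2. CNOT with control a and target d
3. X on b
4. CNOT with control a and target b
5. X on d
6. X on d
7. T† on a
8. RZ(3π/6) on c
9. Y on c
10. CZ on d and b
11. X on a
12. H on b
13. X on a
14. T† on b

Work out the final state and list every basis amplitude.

After the circuit, the state carries amplitude sqrt(2)*exp(I*pi/4)/2 on |0010>, -sqrt(2)/2 on |0110>, and 0 on every other basis state. Key observation: the block from step 5 through step 6 cancels to the identity and can be dropped.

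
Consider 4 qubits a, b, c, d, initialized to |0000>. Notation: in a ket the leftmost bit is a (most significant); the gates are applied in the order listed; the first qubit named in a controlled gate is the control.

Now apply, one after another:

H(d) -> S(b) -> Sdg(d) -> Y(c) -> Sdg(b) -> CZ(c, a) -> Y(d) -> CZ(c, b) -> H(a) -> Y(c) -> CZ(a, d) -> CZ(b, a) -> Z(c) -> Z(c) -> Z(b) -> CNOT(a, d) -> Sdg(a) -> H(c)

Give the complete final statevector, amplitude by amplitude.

The resulting statevector has amplitude -sqrt(2)/4 on |0000>, sqrt(2)*I/4 on |0001>, -sqrt(2)/4 on |0010>, sqrt(2)*I/4 on |0011>, 0 on |0100>, 0 on |0101>, 0 on |0110>, 0 on |0111>, -sqrt(2)/4 on |1000>, sqrt(2)*I/4 on |1001>, -sqrt(2)/4 on |1010>, sqrt(2)*I/4 on |1011>, 0 on |1100>, 0 on |1101>, 0 on |1110>, 0 on |1111>.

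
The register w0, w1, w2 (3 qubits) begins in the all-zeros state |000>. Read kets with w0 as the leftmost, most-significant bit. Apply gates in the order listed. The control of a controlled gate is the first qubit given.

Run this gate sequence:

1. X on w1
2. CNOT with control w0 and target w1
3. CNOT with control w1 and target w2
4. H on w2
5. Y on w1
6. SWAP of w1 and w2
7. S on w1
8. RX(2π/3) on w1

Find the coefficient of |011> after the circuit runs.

The amplitude on |011> is 0.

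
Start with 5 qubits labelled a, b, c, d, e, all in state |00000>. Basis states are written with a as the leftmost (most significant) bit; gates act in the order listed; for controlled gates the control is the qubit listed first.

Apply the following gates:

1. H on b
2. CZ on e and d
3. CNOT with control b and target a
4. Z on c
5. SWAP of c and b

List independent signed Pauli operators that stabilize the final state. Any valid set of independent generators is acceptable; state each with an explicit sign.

One valid set of independent stabilizer generators is +XIXII, +ZIZII, +IZIII, +IIIZI, +IIIIZ (any independent generating set of the same group is equally correct).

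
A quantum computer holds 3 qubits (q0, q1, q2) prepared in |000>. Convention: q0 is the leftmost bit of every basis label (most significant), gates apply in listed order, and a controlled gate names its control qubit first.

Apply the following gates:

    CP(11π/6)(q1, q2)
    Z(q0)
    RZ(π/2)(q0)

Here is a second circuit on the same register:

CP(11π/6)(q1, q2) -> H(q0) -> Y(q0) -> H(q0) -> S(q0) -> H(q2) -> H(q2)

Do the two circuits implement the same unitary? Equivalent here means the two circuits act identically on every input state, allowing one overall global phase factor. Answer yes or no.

No, they are not equivalent — no single phase factor reconciles the two unitaries.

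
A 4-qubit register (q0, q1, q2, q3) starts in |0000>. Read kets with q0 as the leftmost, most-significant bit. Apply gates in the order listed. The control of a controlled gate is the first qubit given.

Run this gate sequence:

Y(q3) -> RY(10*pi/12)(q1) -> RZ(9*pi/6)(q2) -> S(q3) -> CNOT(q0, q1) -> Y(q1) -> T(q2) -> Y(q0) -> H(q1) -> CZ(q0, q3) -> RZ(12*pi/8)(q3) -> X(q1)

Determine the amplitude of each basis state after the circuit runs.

The final amplitudes are sqrt(3)/2 on |1001>, 1/2 on |1101>, and 0 on every other basis state.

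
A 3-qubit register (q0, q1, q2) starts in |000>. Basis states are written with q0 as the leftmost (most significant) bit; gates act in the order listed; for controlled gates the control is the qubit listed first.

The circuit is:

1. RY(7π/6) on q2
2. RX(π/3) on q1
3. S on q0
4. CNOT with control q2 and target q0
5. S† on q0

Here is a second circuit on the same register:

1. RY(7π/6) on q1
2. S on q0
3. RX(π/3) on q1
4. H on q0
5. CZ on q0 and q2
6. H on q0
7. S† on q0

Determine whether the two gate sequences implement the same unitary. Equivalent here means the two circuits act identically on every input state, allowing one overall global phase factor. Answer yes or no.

No: there is an input state on which the two circuits produce genuinely different outputs (not merely differing by a phase).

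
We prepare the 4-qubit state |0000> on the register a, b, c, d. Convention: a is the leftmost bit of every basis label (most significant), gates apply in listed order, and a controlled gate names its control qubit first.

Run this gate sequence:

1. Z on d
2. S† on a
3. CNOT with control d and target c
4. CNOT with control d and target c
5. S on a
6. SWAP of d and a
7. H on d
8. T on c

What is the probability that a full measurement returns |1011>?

Outcome |1011> occurs with probability 0. Key observation: gates 2-5 undo each other exactly, leaving only the rest of the circuit to track.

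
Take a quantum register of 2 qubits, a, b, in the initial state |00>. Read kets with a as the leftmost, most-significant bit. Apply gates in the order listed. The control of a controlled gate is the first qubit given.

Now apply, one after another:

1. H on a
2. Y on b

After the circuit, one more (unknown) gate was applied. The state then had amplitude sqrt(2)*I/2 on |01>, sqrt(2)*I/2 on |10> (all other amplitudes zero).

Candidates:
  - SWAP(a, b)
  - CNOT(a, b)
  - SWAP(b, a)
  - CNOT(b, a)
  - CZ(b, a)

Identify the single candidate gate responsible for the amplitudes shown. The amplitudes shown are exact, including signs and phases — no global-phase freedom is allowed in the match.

It was CNOT(a, b) that produced the state shown.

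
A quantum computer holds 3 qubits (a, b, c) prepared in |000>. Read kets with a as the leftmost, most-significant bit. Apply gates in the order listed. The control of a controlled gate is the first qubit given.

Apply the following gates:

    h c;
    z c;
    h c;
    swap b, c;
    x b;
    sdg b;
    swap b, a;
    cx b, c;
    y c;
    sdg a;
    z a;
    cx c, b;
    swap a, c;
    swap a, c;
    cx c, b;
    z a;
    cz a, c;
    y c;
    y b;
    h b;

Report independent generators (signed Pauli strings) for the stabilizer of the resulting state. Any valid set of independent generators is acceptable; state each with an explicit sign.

The stabilizer group can be generated by -IXI, +ZII, +IIZ, among other valid generating sets.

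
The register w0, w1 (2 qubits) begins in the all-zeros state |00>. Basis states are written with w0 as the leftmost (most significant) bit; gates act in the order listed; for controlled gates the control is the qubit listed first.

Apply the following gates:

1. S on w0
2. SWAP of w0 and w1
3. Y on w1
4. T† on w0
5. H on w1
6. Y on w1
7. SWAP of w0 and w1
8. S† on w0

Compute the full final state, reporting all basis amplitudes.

The resulting statevector has amplitude -sqrt(2)/2 on |00>, 0 on |01>, sqrt(2)*I/2 on |10>, 0 on |11>.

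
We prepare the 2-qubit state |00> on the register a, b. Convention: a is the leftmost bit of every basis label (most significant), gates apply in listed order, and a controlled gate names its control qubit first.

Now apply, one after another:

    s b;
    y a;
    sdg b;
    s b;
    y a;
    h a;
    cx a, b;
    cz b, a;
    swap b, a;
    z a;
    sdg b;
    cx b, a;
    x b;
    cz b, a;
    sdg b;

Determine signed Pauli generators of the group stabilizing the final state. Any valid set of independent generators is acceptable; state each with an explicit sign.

One valid set of independent stabilizer generators is +IX, +ZI (any independent generating set of the same group is equally correct). Key observation: steps 2-5 multiply out to the identity, so the circuit reduces to the remaining gates.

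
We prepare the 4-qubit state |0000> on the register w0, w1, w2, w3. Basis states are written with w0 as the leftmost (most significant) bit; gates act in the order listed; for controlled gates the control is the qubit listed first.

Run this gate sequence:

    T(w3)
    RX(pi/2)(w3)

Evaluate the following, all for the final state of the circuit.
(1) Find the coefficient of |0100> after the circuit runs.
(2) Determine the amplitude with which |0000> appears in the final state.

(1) The amplitude on |0100> is 0.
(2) The amplitude on |0000> is sqrt(2)/2.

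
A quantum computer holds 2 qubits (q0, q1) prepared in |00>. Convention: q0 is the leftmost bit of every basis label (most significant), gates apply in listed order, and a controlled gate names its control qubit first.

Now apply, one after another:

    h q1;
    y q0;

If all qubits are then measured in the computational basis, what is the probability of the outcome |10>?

A full measurement returns |10> with probability 1/2.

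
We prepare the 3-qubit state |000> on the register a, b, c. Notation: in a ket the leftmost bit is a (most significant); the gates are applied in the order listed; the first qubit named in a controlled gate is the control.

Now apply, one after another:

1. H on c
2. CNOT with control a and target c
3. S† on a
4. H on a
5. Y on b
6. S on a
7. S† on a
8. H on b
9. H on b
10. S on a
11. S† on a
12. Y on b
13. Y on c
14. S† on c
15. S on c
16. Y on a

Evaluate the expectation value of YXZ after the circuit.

In the final state, YXZ has expectation 0. Key observation: gates 5-12 undo each other exactly, leaving only the rest of the circuit to track.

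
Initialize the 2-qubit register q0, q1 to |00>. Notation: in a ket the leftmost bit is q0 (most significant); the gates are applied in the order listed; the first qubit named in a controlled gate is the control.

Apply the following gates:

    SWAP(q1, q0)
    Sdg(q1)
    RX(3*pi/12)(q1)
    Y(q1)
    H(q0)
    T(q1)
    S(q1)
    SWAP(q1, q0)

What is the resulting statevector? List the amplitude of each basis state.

After the circuit, the state carries amplitude -sqrt(4 - 2*sqrt(2))/4 on |00>, -sqrt(4 - 2*sqrt(2))/4 on |01>, -sqrt(2*sqrt(2) + 4)*exp(I*pi/4)/4 on |10>, -sqrt(2*sqrt(2) + 4)*exp(I*pi/4)/4 on |11>.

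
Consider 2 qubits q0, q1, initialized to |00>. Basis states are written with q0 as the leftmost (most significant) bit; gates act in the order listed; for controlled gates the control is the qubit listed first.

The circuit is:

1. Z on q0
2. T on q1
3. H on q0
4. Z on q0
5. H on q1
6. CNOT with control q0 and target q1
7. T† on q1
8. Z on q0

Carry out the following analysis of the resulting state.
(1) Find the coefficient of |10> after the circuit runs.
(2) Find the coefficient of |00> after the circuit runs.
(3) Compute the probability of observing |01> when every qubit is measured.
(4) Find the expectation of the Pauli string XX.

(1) The amplitude on |10> is 1/2.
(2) The amplitude on |00> is 1/2.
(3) The probability of measuring |01> is 1/4.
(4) The observable XX averages to sqrt(2)/2.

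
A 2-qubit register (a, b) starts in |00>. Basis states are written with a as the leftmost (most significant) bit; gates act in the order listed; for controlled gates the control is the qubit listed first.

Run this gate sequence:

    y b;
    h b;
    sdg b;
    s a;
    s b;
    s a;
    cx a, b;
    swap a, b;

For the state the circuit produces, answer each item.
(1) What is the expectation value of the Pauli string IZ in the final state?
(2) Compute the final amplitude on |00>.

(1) The observable IZ averages to 1.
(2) The final state's coefficient on |00> equals sqrt(2)*I/2.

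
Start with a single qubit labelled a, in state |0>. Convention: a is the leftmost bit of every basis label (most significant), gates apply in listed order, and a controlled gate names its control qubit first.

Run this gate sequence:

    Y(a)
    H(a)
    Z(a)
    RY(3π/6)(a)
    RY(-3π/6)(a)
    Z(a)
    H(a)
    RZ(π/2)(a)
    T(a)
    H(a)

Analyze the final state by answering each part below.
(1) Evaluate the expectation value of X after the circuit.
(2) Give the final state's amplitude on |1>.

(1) In the final state, X has expectation -1. Key observation: the block from step 2 through step 7 cancels to the identity and can be dropped.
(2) The final state's coefficient on |1> equals sqrt(2)/2.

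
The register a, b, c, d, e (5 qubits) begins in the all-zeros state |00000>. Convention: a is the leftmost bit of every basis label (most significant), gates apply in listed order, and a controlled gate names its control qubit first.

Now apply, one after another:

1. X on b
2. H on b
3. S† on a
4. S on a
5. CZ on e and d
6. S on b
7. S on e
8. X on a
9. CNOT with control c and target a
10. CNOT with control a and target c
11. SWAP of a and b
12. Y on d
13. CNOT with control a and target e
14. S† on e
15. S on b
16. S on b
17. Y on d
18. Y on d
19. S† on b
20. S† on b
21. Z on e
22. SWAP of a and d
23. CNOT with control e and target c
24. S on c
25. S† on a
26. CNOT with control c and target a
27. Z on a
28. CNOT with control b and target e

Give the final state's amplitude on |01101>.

The final state's coefficient on |01101> equals sqrt(2)*I/2.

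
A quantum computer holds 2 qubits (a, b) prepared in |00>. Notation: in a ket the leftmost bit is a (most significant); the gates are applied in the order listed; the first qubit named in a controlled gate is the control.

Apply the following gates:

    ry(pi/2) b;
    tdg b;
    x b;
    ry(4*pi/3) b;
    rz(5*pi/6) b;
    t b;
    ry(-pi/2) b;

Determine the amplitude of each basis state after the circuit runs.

The resulting statevector has amplitude -exp(2*I*pi/3)/4 + exp(I*pi/3)/4 + sqrt(3)*exp(7*I*pi/12)/4 + sqrt(3)*exp(5*I*pi/12)/4 on |00>, -sqrt(3)*exp(7*I*pi/12)/4 - exp(I*pi/3)/4 - exp(2*I*pi/3)/4 + sqrt(3)*exp(5*I*pi/12)/4 on |01>, 0 on |10>, 0 on |11>.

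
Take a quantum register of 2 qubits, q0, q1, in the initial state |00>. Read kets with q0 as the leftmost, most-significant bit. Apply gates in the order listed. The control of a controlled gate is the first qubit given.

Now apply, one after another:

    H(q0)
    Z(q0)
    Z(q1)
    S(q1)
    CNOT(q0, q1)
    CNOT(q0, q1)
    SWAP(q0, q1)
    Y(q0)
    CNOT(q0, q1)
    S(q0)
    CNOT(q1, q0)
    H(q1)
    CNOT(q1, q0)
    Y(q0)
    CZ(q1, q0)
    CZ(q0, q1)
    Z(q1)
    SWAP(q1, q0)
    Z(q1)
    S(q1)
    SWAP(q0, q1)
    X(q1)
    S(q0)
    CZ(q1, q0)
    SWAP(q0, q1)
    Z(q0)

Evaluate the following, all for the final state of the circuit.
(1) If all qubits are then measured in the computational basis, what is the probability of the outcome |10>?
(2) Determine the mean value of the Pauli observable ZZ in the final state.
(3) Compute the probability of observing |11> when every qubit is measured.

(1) The probability of measuring |10> is 1/4.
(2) The expectation value of ZZ is 0.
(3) A full measurement returns |11> with probability 1/4.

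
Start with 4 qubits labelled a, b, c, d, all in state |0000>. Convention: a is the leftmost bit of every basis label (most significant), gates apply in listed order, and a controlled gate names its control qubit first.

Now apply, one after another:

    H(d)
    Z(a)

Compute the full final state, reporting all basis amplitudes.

After the circuit, the state carries amplitude sqrt(2)/2 on |0000>, sqrt(2)/2 on |0001>, and 0 on every other basis state.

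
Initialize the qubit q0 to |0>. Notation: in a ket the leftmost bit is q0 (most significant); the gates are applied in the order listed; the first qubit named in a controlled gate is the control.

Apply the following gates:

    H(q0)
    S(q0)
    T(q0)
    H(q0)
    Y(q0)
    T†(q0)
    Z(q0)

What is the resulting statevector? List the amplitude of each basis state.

The final amplitudes are -I/2 - exp(I*pi/4)/2 on |0>, 1/2 - exp(I*pi/4)/2 on |1>.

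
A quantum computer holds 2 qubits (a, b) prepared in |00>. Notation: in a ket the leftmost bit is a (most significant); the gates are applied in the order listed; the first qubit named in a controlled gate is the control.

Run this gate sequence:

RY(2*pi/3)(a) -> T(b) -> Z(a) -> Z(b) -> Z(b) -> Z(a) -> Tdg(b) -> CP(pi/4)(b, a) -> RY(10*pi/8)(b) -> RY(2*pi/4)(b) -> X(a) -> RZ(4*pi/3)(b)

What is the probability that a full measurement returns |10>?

Outcome |10> occurs with probability sqrt(2)/16 + 1/8. Key observation: steps 2-7 multiply out to the identity, so the circuit reduces to the remaining gates.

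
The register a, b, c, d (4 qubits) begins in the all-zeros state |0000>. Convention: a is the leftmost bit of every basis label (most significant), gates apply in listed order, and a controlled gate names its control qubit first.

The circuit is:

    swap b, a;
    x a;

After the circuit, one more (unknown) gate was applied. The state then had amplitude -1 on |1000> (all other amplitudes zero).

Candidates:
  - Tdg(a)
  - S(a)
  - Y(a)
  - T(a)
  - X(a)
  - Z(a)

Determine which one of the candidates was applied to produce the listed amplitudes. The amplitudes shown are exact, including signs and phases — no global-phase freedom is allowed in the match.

The unique candidate consistent with the amplitudes is Z(a).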